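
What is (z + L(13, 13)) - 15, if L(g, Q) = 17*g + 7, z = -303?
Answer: -90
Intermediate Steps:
L(g, Q) = 7 + 17*g
(z + L(13, 13)) - 15 = (-303 + (7 + 17*13)) - 15 = (-303 + (7 + 221)) - 15 = (-303 + 228) - 15 = -75 - 15 = -90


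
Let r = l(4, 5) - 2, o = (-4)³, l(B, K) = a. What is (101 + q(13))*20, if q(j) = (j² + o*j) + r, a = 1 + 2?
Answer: -11220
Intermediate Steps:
a = 3
l(B, K) = 3
o = -64
r = 1 (r = 3 - 2 = 1)
q(j) = 1 + j² - 64*j (q(j) = (j² - 64*j) + 1 = 1 + j² - 64*j)
(101 + q(13))*20 = (101 + (1 + 13² - 64*13))*20 = (101 + (1 + 169 - 832))*20 = (101 - 662)*20 = -561*20 = -11220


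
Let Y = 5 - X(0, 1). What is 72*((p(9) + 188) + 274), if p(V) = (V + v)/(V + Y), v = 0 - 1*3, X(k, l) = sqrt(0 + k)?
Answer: 233064/7 ≈ 33295.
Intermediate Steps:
X(k, l) = sqrt(k)
Y = 5 (Y = 5 - sqrt(0) = 5 - 1*0 = 5 + 0 = 5)
v = -3 (v = 0 - 3 = -3)
p(V) = (-3 + V)/(5 + V) (p(V) = (V - 3)/(V + 5) = (-3 + V)/(5 + V))
72*((p(9) + 188) + 274) = 72*(((-3 + 9)/(5 + 9) + 188) + 274) = 72*((6/14 + 188) + 274) = 72*(((1/14)*6 + 188) + 274) = 72*((3/7 + 188) + 274) = 72*(1319/7 + 274) = 72*(3237/7) = 233064/7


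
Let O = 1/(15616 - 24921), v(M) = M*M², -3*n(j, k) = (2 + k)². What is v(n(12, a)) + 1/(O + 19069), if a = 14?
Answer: -2976899613338269/4790800188 ≈ -6.2138e+5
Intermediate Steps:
n(j, k) = -(2 + k)²/3
v(M) = M³
O = -1/9305 (O = 1/(-9305) = -1/9305 ≈ -0.00010747)
v(n(12, a)) + 1/(O + 19069) = (-(2 + 14)²/3)³ + 1/(-1/9305 + 19069) = (-⅓*16²)³ + 1/(177437044/9305) = (-⅓*256)³ + 9305/177437044 = (-256/3)³ + 9305/177437044 = -16777216/27 + 9305/177437044 = -2976899613338269/4790800188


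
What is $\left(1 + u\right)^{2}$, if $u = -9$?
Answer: $64$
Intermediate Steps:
$\left(1 + u\right)^{2} = \left(1 - 9\right)^{2} = \left(-8\right)^{2} = 64$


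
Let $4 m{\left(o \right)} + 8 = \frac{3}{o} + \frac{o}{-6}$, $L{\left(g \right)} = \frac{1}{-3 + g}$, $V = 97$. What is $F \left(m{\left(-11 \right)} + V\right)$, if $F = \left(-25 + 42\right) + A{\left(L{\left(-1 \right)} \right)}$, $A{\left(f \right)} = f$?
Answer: $\frac{1687261}{1056} \approx 1597.8$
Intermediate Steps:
$F = \frac{67}{4}$ ($F = \left(-25 + 42\right) + \frac{1}{-3 - 1} = 17 + \frac{1}{-4} = 17 - \frac{1}{4} = \frac{67}{4} \approx 16.75$)
$m{\left(o \right)} = -2 - \frac{o}{24} + \frac{3}{4 o}$ ($m{\left(o \right)} = -2 + \frac{\frac{3}{o} + \frac{o}{-6}}{4} = -2 + \frac{\frac{3}{o} + o \left(- \frac{1}{6}\right)}{4} = -2 + \frac{\frac{3}{o} - \frac{o}{6}}{4} = -2 - \left(- \frac{3}{4 o} + \frac{o}{24}\right) = -2 - \frac{o}{24} + \frac{3}{4 o}$)
$F \left(m{\left(-11 \right)} + V\right) = \frac{67 \left(\frac{18 - - 11 \left(48 - 11\right)}{24 \left(-11\right)} + 97\right)}{4} = \frac{67 \left(\frac{1}{24} \left(- \frac{1}{11}\right) \left(18 - \left(-11\right) 37\right) + 97\right)}{4} = \frac{67 \left(\frac{1}{24} \left(- \frac{1}{11}\right) \left(18 + 407\right) + 97\right)}{4} = \frac{67 \left(\frac{1}{24} \left(- \frac{1}{11}\right) 425 + 97\right)}{4} = \frac{67 \left(- \frac{425}{264} + 97\right)}{4} = \frac{67}{4} \cdot \frac{25183}{264} = \frac{1687261}{1056}$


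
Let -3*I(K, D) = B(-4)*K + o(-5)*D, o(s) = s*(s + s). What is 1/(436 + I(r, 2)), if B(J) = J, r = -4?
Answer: 3/1192 ≈ 0.0025168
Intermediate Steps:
o(s) = 2*s² (o(s) = s*(2*s) = 2*s²)
I(K, D) = -50*D/3 + 4*K/3 (I(K, D) = -(-4*K + (2*(-5)²)*D)/3 = -(-4*K + (2*25)*D)/3 = -(-4*K + 50*D)/3 = -50*D/3 + 4*K/3)
1/(436 + I(r, 2)) = 1/(436 + (-50/3*2 + (4/3)*(-4))) = 1/(436 + (-100/3 - 16/3)) = 1/(436 - 116/3) = 1/(1192/3) = 3/1192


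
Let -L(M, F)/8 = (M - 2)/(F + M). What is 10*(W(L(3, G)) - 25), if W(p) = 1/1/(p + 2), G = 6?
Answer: -2150/9 ≈ -238.89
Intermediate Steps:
L(M, F) = -8*(-2 + M)/(F + M) (L(M, F) = -8*(M - 2)/(F + M) = -8*(-2 + M)/(F + M))
W(p) = 2 + p (W(p) = 1/1/(2 + p) = 1*(2 + p) = 2 + p)
10*(W(L(3, G)) - 25) = 10*((2 + 8*(2 - 1*3)/(6 + 3)) - 25) = 10*((2 + 8*(2 - 3)/9) - 25) = 10*((2 + 8*(1/9)*(-1)) - 25) = 10*((2 - 8/9) - 25) = 10*(10/9 - 25) = 10*(-215/9) = -2150/9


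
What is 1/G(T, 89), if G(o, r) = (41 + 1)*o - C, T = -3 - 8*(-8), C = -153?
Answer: 1/2715 ≈ 0.00036832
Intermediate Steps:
T = 61 (T = -3 + 64 = 61)
G(o, r) = 153 + 42*o (G(o, r) = (41 + 1)*o - 1*(-153) = 42*o + 153 = 153 + 42*o)
1/G(T, 89) = 1/(153 + 42*61) = 1/(153 + 2562) = 1/2715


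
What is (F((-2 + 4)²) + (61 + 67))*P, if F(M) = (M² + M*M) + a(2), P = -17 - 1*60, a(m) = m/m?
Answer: -12397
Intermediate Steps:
a(m) = 1
P = -77 (P = -17 - 60 = -77)
F(M) = 1 + 2*M² (F(M) = (M² + M*M) + 1 = (M² + M²) + 1 = 2*M² + 1 = 1 + 2*M²)
(F((-2 + 4)²) + (61 + 67))*P = ((1 + 2*((-2 + 4)²)²) + (61 + 67))*(-77) = ((1 + 2*(2²)²) + 128)*(-77) = ((1 + 2*4²) + 128)*(-77) = ((1 + 2*16) + 128)*(-77) = ((1 + 32) + 128)*(-77) = (33 + 128)*(-77) = 161*(-77) = -12397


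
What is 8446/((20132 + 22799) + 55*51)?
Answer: 4223/22868 ≈ 0.18467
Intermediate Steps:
8446/((20132 + 22799) + 55*51) = 8446/(42931 + 2805) = 8446/45736 = 8446*(1/45736) = 4223/22868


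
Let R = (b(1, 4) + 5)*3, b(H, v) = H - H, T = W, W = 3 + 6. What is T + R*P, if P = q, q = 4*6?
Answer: 369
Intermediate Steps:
W = 9
T = 9
q = 24
b(H, v) = 0
P = 24
R = 15 (R = (0 + 5)*3 = 5*3 = 15)
T + R*P = 9 + 15*24 = 9 + 360 = 369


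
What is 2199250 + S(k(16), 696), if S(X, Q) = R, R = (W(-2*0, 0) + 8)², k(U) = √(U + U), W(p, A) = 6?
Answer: 2199446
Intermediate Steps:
k(U) = √2*√U (k(U) = √(2*U) = √2*√U)
R = 196 (R = (6 + 8)² = 14² = 196)
S(X, Q) = 196
2199250 + S(k(16), 696) = 2199250 + 196 = 2199446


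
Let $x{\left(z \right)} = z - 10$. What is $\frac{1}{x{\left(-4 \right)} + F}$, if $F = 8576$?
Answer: $\frac{1}{8562} \approx 0.0001168$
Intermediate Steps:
$x{\left(z \right)} = -10 + z$ ($x{\left(z \right)} = z - 10 = -10 + z$)
$\frac{1}{x{\left(-4 \right)} + F} = \frac{1}{\left(-10 - 4\right) + 8576} = \frac{1}{-14 + 8576} = \frac{1}{8562}$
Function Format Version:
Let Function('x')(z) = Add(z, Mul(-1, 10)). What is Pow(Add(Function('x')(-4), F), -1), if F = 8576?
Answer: Rational(1, 8562) ≈ 0.00011680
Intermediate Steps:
Function('x')(z) = Add(-10, z) (Function('x')(z) = Add(z, -10) = Add(-10, z))
Pow(Add(Function('x')(-4), F), -1) = Pow(Add(Add(-10, -4), 8576), -1) = Pow(Add(-14, 8576), -1) = Pow(8562, -1) = Rational(1, 8562)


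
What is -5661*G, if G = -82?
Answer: 464202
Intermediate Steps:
-5661*G = -5661*(-82) = 464202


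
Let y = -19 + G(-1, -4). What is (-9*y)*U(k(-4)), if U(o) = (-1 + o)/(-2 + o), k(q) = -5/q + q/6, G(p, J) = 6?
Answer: 585/17 ≈ 34.412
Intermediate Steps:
k(q) = -5/q + q/6 (k(q) = -5/q + q*(1/6) = -5/q + q/6)
U(o) = (-1 + o)/(-2 + o)
y = -13 (y = -19 + 6 = -13)
(-9*y)*U(k(-4)) = (-9*(-13))*((-1 + (-5/(-4) + (1/6)*(-4)))/(-2 + (-5/(-4) + (1/6)*(-4)))) = 117*((-1 + (-5*(-1/4) - 2/3))/(-2 + (-5*(-1/4) - 2/3))) = 117*((-1 + (5/4 - 2/3))/(-2 + (5/4 - 2/3))) = 117*((-1 + 7/12)/(-2 + 7/12)) = 117*(-5/12/(-17/12)) = 117*(-12/17*(-5/12)) = 117*(5/17) = 585/17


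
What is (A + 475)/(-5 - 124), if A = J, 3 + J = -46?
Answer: -142/43 ≈ -3.3023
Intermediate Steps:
J = -49 (J = -3 - 46 = -49)
A = -49
(A + 475)/(-5 - 124) = (-49 + 475)/(-5 - 124) = 426/(-129) = 426*(-1/129) = -142/43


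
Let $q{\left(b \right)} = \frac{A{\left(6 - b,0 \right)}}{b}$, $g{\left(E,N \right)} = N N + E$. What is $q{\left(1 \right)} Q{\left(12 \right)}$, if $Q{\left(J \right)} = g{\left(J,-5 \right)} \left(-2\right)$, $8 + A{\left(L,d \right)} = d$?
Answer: $592$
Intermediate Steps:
$g{\left(E,N \right)} = E + N^{2}$ ($g{\left(E,N \right)} = N^{2} + E = E + N^{2}$)
$A{\left(L,d \right)} = -8 + d$
$Q{\left(J \right)} = -50 - 2 J$ ($Q{\left(J \right)} = \left(J + \left(-5\right)^{2}\right) \left(-2\right) = \left(J + 25\right) \left(-2\right) = \left(25 + J\right) \left(-2\right) = -50 - 2 J$)
$q{\left(b \right)} = - \frac{8}{b}$ ($q{\left(b \right)} = \frac{-8 + 0}{b} = - \frac{8}{b}$)
$q{\left(1 \right)} Q{\left(12 \right)} = - \frac{8}{1} \left(-50 - 24\right) = \left(-8\right) 1 \left(-50 - 24\right) = \left(-8\right) \left(-74\right) = 592$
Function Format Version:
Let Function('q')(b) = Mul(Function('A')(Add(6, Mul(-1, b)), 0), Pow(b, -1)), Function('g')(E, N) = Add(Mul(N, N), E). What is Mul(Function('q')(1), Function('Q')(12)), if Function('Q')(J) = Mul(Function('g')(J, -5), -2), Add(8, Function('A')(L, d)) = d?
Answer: 592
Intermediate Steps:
Function('g')(E, N) = Add(E, Pow(N, 2)) (Function('g')(E, N) = Add(Pow(N, 2), E) = Add(E, Pow(N, 2)))
Function('A')(L, d) = Add(-8, d)
Function('Q')(J) = Add(-50, Mul(-2, J)) (Function('Q')(J) = Mul(Add(J, Pow(-5, 2)), -2) = Mul(Add(J, 25), -2) = Mul(Add(25, J), -2) = Add(-50, Mul(-2, J)))
Function('q')(b) = Mul(-8, Pow(b, -1)) (Function('q')(b) = Mul(Add(-8, 0), Pow(b, -1)) = Mul(-8, Pow(b, -1)))
Mul(Function('q')(1), Function('Q')(12)) = Mul(Mul(-8, Pow(1, -1)), Add(-50, Mul(-2, 12))) = Mul(Mul(-8, 1), Add(-50, -24)) = Mul(-8, -74) = 592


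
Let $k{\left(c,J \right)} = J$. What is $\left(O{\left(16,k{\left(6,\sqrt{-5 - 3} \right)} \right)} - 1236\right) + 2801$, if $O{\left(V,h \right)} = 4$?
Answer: $1569$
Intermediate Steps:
$\left(O{\left(16,k{\left(6,\sqrt{-5 - 3} \right)} \right)} - 1236\right) + 2801 = \left(4 - 1236\right) + 2801 = -1232 + 2801 = 1569$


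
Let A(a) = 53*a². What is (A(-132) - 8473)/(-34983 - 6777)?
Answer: -914999/41760 ≈ -21.911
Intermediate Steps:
(A(-132) - 8473)/(-34983 - 6777) = (53*(-132)² - 8473)/(-34983 - 6777) = (53*17424 - 8473)/(-41760) = (923472 - 8473)*(-1/41760) = 914999*(-1/41760) = -914999/41760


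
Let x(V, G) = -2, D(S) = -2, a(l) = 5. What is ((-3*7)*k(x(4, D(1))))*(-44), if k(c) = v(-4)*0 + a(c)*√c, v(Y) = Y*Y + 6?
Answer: 4620*I*√2 ≈ 6533.7*I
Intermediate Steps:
v(Y) = 6 + Y² (v(Y) = Y² + 6 = 6 + Y²)
k(c) = 5*√c (k(c) = (6 + (-4)²)*0 + 5*√c = (6 + 16)*0 + 5*√c = 22*0 + 5*√c = 0 + 5*√c = 5*√c)
((-3*7)*k(x(4, D(1))))*(-44) = ((-3*7)*(5*√(-2)))*(-44) = -105*I*√2*(-44) = 4620*I*√2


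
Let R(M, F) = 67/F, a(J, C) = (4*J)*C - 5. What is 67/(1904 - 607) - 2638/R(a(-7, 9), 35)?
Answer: -119747521/86899 ≈ -1378.0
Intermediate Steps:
a(J, C) = -5 + 4*C*J (a(J, C) = 4*C*J - 5 = -5 + 4*C*J)
67/(1904 - 607) - 2638/R(a(-7, 9), 35) = 67/(1904 - 607) - 2638/(67/35) = 67/1297 - 2638/(67*(1/35)) = 67*(1/1297) - 2638/67/35 = 67/1297 - 2638*35/67 = 67/1297 - 92330/67 = -119747521/86899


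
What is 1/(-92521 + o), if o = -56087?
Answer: -1/148608 ≈ -6.7291e-6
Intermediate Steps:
1/(-92521 + o) = 1/(-92521 - 56087) = 1/(-148608) = -1/148608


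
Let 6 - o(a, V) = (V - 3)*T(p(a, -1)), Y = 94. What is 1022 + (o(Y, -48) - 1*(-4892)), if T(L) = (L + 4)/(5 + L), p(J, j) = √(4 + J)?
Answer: 436138/73 - 357*√2/73 ≈ 5967.6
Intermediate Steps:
T(L) = (4 + L)/(5 + L)
o(a, V) = 6 - (-3 + V)*(4 + √(4 + a))/(5 + √(4 + a)) (o(a, V) = 6 - (V - 3)*(4 + √(4 + a))/(5 + √(4 + a)) = 6 - (-3 + V)*(4 + √(4 + a))/(5 + √(4 + a)))
1022 + (o(Y, -48) - 1*(-4892)) = 1022 + ((42 + 9*√(4 + 94) - 1*(-48)*(4 + √(4 + 94)))/(5 + √(4 + 94)) - 1*(-4892)) = 1022 + ((42 + 9*√98 - 1*(-48)*(4 + √98))/(5 + √98) + 4892) = 1022 + ((42 + 9*(7*√2) - 1*(-48)*(4 + 7*√2))/(5 + 7*√2) + 4892) = 1022 + ((42 + 63*√2 + (192 + 336*√2))/(5 + 7*√2) + 4892) = 1022 + ((234 + 399*√2)/(5 + 7*√2) + 4892) = 1022 + (4892 + (234 + 399*√2)/(5 + 7*√2)) = 5914 + (234 + 399*√2)/(5 + 7*√2)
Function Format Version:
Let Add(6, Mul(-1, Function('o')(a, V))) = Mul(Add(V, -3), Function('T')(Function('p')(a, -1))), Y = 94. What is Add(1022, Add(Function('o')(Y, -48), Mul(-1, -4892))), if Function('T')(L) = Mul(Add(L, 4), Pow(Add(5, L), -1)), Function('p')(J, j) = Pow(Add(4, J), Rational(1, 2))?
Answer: Add(Rational(436138, 73), Mul(Rational(-357, 73), Pow(2, Rational(1, 2)))) ≈ 5967.6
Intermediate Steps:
Function('T')(L) = Mul(Pow(Add(5, L), -1), Add(4, L)) (Function('T')(L) = Mul(Add(4, L), Pow(Add(5, L), -1)) = Mul(Pow(Add(5, L), -1), Add(4, L)))
Function('o')(a, V) = Add(6, Mul(-1, Pow(Add(5, Pow(Add(4, a), Rational(1, 2))), -1), Add(-3, V), Add(4, Pow(Add(4, a), Rational(1, 2))))) (Function('o')(a, V) = Add(6, Mul(-1, Mul(Add(V, -3), Mul(Pow(Add(5, Pow(Add(4, a), Rational(1, 2))), -1), Add(4, Pow(Add(4, a), Rational(1, 2))))))) = Add(6, Mul(-1, Mul(Add(-3, V), Mul(Pow(Add(5, Pow(Add(4, a), Rational(1, 2))), -1), Add(4, Pow(Add(4, a), Rational(1, 2))))))) = Add(6, Mul(-1, Mul(Pow(Add(5, Pow(Add(4, a), Rational(1, 2))), -1), Add(-3, V), Add(4, Pow(Add(4, a), Rational(1, 2)))))) = Add(6, Mul(-1, Pow(Add(5, Pow(Add(4, a), Rational(1, 2))), -1), Add(-3, V), Add(4, Pow(Add(4, a), Rational(1, 2))))))
Add(1022, Add(Function('o')(Y, -48), Mul(-1, -4892))) = Add(1022, Add(Mul(Pow(Add(5, Pow(Add(4, 94), Rational(1, 2))), -1), Add(42, Mul(9, Pow(Add(4, 94), Rational(1, 2))), Mul(-1, -48, Add(4, Pow(Add(4, 94), Rational(1, 2)))))), Mul(-1, -4892))) = Add(1022, Add(Mul(Pow(Add(5, Pow(98, Rational(1, 2))), -1), Add(42, Mul(9, Pow(98, Rational(1, 2))), Mul(-1, -48, Add(4, Pow(98, Rational(1, 2)))))), 4892)) = Add(1022, Add(Mul(Pow(Add(5, Mul(7, Pow(2, Rational(1, 2)))), -1), Add(42, Mul(9, Mul(7, Pow(2, Rational(1, 2)))), Mul(-1, -48, Add(4, Mul(7, Pow(2, Rational(1, 2))))))), 4892)) = Add(1022, Add(Mul(Pow(Add(5, Mul(7, Pow(2, Rational(1, 2)))), -1), Add(42, Mul(63, Pow(2, Rational(1, 2))), Add(192, Mul(336, Pow(2, Rational(1, 2)))))), 4892)) = Add(1022, Add(Mul(Pow(Add(5, Mul(7, Pow(2, Rational(1, 2)))), -1), Add(234, Mul(399, Pow(2, Rational(1, 2))))), 4892)) = Add(1022, Add(4892, Mul(Pow(Add(5, Mul(7, Pow(2, Rational(1, 2)))), -1), Add(234, Mul(399, Pow(2, Rational(1, 2))))))) = Add(5914, Mul(Pow(Add(5, Mul(7, Pow(2, Rational(1, 2)))), -1), Add(234, Mul(399, Pow(2, Rational(1, 2))))))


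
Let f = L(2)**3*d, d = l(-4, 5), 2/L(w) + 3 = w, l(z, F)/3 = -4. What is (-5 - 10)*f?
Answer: -1440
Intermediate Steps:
l(z, F) = -12 (l(z, F) = 3*(-4) = -12)
L(w) = 2/(-3 + w)
d = -12
f = 96 (f = (2/(-3 + 2))**3*(-12) = (2/(-1))**3*(-12) = (2*(-1))**3*(-12) = (-2)**3*(-12) = -8*(-12) = 96)
(-5 - 10)*f = (-5 - 10)*96 = -15*96 = -1440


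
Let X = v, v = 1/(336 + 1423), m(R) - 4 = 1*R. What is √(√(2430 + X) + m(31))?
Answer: √(108292835 + 1759*√7518618589)/1759 ≈ 9.1812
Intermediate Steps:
m(R) = 4 + R (m(R) = 4 + 1*R = 4 + R)
v = 1/1759 ≈ 0.00056850
X = 1/1759 ≈ 0.00056850
√(√(2430 + X) + m(31)) = √(√(2430 + 1/1759) + (4 + 31)) = √(√(4274371/1759) + 35) = √(√7518618589/1759 + 35) = √(35 + √7518618589/1759)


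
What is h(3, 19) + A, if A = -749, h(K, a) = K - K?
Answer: -749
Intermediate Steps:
h(K, a) = 0
h(3, 19) + A = 0 - 749 = -749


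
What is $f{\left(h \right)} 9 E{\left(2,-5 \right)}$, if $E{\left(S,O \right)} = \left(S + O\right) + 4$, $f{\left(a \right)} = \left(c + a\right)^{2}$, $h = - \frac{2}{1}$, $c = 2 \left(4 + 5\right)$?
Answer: $2304$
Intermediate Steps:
$c = 18$ ($c = 2 \cdot 9 = 18$)
$h = -2$ ($h = \left(-2\right) 1 = -2$)
$f{\left(a \right)} = \left(18 + a\right)^{2}$
$E{\left(S,O \right)} = 4 + O + S$ ($E{\left(S,O \right)} = \left(O + S\right) + 4 = 4 + O + S$)
$f{\left(h \right)} 9 E{\left(2,-5 \right)} = \left(18 - 2\right)^{2} \cdot 9 \left(4 - 5 + 2\right) = 16^{2} \cdot 9 \cdot 1 = 256 \cdot 9 \cdot 1 = 2304 \cdot 1 = 2304$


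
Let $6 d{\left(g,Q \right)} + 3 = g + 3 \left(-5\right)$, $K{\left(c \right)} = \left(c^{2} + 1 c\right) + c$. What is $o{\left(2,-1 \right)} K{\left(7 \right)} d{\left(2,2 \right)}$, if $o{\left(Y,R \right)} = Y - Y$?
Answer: $0$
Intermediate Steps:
$K{\left(c \right)} = c^{2} + 2 c$ ($K{\left(c \right)} = \left(c^{2} + c\right) + c = \left(c + c^{2}\right) + c = c^{2} + 2 c$)
$o{\left(Y,R \right)} = 0$
$d{\left(g,Q \right)} = -3 + \frac{g}{6}$ ($d{\left(g,Q \right)} = - \frac{1}{2} + \frac{g + 3 \left(-5\right)}{6} = - \frac{1}{2} + \frac{g - 15}{6} = - \frac{1}{2} + \frac{-15 + g}{6} = - \frac{1}{2} + \left(- \frac{5}{2} + \frac{g}{6}\right) = -3 + \frac{g}{6}$)
$o{\left(2,-1 \right)} K{\left(7 \right)} d{\left(2,2 \right)} = 0 \cdot 7 \left(2 + 7\right) \left(-3 + \frac{1}{6} \cdot 2\right) = 0 \cdot 7 \cdot 9 \left(-3 + \frac{1}{3}\right) = 0 \cdot 63 \left(- \frac{8}{3}\right) = 0 \left(- \frac{8}{3}\right) = 0$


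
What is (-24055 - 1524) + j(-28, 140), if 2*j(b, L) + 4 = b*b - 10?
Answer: -25194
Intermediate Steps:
j(b, L) = -7 + b²/2 (j(b, L) = -2 + (b*b - 10)/2 = -2 + (b² - 10)/2 = -2 + (-10 + b²)/2 = -2 + (-5 + b²/2) = -7 + b²/2)
(-24055 - 1524) + j(-28, 140) = (-24055 - 1524) + (-7 + (½)*(-28)²) = -25579 + (-7 + (½)*784) = -25579 + (-7 + 392) = -25579 + 385 = -25194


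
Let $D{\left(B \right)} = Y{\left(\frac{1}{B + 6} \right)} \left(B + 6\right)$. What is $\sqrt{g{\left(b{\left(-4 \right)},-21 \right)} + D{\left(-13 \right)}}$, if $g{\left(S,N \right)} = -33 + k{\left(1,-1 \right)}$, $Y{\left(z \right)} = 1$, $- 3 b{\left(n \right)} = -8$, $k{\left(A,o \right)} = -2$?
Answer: $i \sqrt{42} \approx 6.4807 i$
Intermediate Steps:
$b{\left(n \right)} = \frac{8}{3}$ ($b{\left(n \right)} = \left(- \frac{1}{3}\right) \left(-8\right) = \frac{8}{3}$)
$D{\left(B \right)} = 6 + B$ ($D{\left(B \right)} = 1 \left(B + 6\right) = 1 \left(6 + B\right) = 6 + B$)
$g{\left(S,N \right)} = -35$ ($g{\left(S,N \right)} = -33 - 2 = -35$)
$\sqrt{g{\left(b{\left(-4 \right)},-21 \right)} + D{\left(-13 \right)}} = \sqrt{-35 + \left(6 - 13\right)} = \sqrt{-35 - 7} = \sqrt{-42} = i \sqrt{42}$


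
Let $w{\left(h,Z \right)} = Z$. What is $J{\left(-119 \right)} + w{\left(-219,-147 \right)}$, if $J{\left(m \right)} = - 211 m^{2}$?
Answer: $-2988118$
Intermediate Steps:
$J{\left(-119 \right)} + w{\left(-219,-147 \right)} = - 211 \left(-119\right)^{2} - 147 = \left(-211\right) 14161 - 147 = -2987971 - 147 = -2988118$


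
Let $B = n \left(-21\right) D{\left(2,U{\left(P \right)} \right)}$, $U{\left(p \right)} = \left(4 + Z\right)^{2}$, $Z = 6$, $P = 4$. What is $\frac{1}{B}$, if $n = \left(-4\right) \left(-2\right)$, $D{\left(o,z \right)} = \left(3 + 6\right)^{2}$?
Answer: $- \frac{1}{13608} \approx -7.3486 \cdot 10^{-5}$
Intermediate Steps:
$U{\left(p \right)} = 100$ ($U{\left(p \right)} = \left(4 + 6\right)^{2} = 10^{2} = 100$)
$D{\left(o,z \right)} = 81$ ($D{\left(o,z \right)} = 9^{2} = 81$)
$n = 8$
$B = -13608$ ($B = 8 \left(-21\right) 81 = \left(-168\right) 81 = -13608$)
$\frac{1}{B} = \frac{1}{-13608} = - \frac{1}{13608}$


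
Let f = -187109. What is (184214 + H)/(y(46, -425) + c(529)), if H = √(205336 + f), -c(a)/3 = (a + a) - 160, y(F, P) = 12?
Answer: -92107/1341 - √18227/2682 ≈ -68.736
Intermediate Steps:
c(a) = 480 - 6*a (c(a) = -3*((a + a) - 160) = -3*(2*a - 160) = -3*(-160 + 2*a) = 480 - 6*a)
H = √18227 (H = √(205336 - 187109) = √18227 ≈ 135.01)
(184214 + H)/(y(46, -425) + c(529)) = (184214 + √18227)/(12 + (480 - 6*529)) = (184214 + √18227)/(12 + (480 - 3174)) = (184214 + √18227)/(12 - 2694) = (184214 + √18227)/(-2682) = (184214 + √18227)*(-1/2682) = -92107/1341 - √18227/2682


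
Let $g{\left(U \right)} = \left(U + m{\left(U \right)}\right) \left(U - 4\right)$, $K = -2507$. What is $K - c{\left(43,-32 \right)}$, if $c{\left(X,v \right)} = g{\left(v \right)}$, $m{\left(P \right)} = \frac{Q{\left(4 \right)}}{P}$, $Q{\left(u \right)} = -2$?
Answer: $- \frac{14627}{4} \approx -3656.8$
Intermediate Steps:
$m{\left(P \right)} = - \frac{2}{P}$
$g{\left(U \right)} = \left(-4 + U\right) \left(U - \frac{2}{U}\right)$ ($g{\left(U \right)} = \left(U - \frac{2}{U}\right) \left(U - 4\right) = \left(U - \frac{2}{U}\right) \left(-4 + U\right) = \left(-4 + U\right) \left(U - \frac{2}{U}\right)$)
$c{\left(X,v \right)} = -2 + v^{2} - 4 v + \frac{8}{v}$
$K - c{\left(43,-32 \right)} = -2507 - \left(-2 + \left(-32\right)^{2} - -128 + \frac{8}{-32}\right) = -2507 - \left(-2 + 1024 + 128 + 8 \left(- \frac{1}{32}\right)\right) = -2507 - \left(-2 + 1024 + 128 - \frac{1}{4}\right) = -2507 - \frac{4599}{4} = - \frac{14627}{4}$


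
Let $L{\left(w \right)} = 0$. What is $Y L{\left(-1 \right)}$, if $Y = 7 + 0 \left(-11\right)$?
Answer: $0$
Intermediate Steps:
$Y = 7$ ($Y = 7 + 0 = 7$)
$Y L{\left(-1 \right)} = 7 \cdot 0 = 0$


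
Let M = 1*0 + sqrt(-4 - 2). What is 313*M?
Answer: 313*I*sqrt(6) ≈ 766.69*I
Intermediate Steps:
M = I*sqrt(6) (M = 0 + sqrt(-6) = 0 + I*sqrt(6) = I*sqrt(6) ≈ 2.4495*I)
313*M = 313*(I*sqrt(6)) = 313*I*sqrt(6)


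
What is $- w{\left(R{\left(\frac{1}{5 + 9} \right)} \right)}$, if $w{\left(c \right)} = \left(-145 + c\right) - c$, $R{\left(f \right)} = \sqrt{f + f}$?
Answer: $145$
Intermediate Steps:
$R{\left(f \right)} = \sqrt{2} \sqrt{f}$ ($R{\left(f \right)} = \sqrt{2 f} = \sqrt{2} \sqrt{f}$)
$w{\left(c \right)} = -145$
$- w{\left(R{\left(\frac{1}{5 + 9} \right)} \right)} = \left(-1\right) \left(-145\right) = 145$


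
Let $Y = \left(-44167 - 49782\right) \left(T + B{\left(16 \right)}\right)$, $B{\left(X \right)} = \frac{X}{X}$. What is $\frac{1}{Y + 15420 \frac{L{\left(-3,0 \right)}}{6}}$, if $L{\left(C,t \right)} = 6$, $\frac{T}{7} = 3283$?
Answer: $- \frac{1}{2159120498} \approx -4.6315 \cdot 10^{-10}$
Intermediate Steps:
$T = 22981$ ($T = 7 \cdot 3283 = 22981$)
$B{\left(X \right)} = 1$
$Y = -2159135918$ ($Y = \left(-44167 - 49782\right) \left(22981 + 1\right) = \left(-93949\right) 22982 = -2159135918$)
$\frac{1}{Y + 15420 \frac{L{\left(-3,0 \right)}}{6}} = \frac{1}{-2159135918 + 15420 \cdot \frac{6}{6}} = \frac{1}{-2159135918 + 15420 \cdot 6 \cdot \frac{1}{6}} = \frac{1}{-2159135918 + 15420 \cdot 1} = \frac{1}{-2159135918 + 15420} = \frac{1}{-2159120498} = - \frac{1}{2159120498}$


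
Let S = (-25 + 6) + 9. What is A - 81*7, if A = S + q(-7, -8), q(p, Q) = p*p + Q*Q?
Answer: -464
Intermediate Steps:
q(p, Q) = Q**2 + p**2 (q(p, Q) = p**2 + Q**2 = Q**2 + p**2)
S = -10 (S = -19 + 9 = -10)
A = 103 (A = -10 + ((-8)**2 + (-7)**2) = -10 + (64 + 49) = -10 + 113 = 103)
A - 81*7 = 103 - 81*7 = 103 - 567 = -464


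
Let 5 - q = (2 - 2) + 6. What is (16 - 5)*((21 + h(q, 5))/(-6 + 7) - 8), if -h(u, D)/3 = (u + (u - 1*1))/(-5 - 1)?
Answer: 253/2 ≈ 126.50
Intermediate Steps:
q = -1 (q = 5 - ((2 - 2) + 6) = 5 - (0 + 6) = 5 - 1*6 = 5 - 6 = -1)
h(u, D) = -½ + u (h(u, D) = -3*(u + (u - 1*1))/(-5 - 1) = -3*(u + (u - 1))/(-6) = -3*(u + (-1 + u))*(-1)/6 = -3*(-1 + 2*u)*(-1)/6 = -3*(⅙ - u/3) = -½ + u)
(16 - 5)*((21 + h(q, 5))/(-6 + 7) - 8) = (16 - 5)*((21 + (-½ - 1))/(-6 + 7) - 8) = 11*((21 - 3/2)/1 - 8) = 11*((39/2)*1 - 8) = 11*(39/2 - 8) = 11*(23/2) = 253/2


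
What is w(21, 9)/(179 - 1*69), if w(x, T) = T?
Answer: 9/110 ≈ 0.081818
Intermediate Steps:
w(21, 9)/(179 - 1*69) = 9/(179 - 1*69) = 9/(179 - 69) = 9/110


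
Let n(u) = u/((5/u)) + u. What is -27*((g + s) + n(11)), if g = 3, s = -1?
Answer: -5022/5 ≈ -1004.4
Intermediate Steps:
n(u) = u + u²/5 (n(u) = u*(u/5) + u = u²/5 + u = u + u²/5)
-27*((g + s) + n(11)) = -27*((3 - 1) + (⅕)*11*(5 + 11)) = -27*(2 + (⅕)*11*16) = -27*(2 + 176/5) = -27*186/5 = -5022/5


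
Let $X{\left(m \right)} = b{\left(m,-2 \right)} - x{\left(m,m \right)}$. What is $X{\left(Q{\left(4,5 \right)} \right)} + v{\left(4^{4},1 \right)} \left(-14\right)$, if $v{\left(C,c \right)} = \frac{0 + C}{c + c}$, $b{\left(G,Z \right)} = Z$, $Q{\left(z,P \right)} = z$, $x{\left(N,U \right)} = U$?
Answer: $-1798$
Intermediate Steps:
$X{\left(m \right)} = -2 - m$
$v{\left(C,c \right)} = \frac{C}{2 c}$
$X{\left(Q{\left(4,5 \right)} \right)} + v{\left(4^{4},1 \right)} \left(-14\right) = \left(-2 - 4\right) + \frac{4^{4}}{2 \cdot 1} \left(-14\right) = \left(-2 - 4\right) + \frac{1}{2} \cdot 256 \cdot 1 \left(-14\right) = -6 + 128 \left(-14\right) = -6 - 1792 = -1798$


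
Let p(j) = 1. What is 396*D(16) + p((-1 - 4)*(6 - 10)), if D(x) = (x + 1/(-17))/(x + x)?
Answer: 26965/136 ≈ 198.27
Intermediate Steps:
D(x) = (-1/17 + x)/(2*x) (D(x) = (x - 1/17)/((2*x)) = (-1/17 + x)*(1/(2*x)) = (-1/17 + x)/(2*x))
396*D(16) + p((-1 - 4)*(6 - 10)) = 396*((1/34)*(-1 + 17*16)/16) + 1 = 396*((1/34)*(1/16)*(-1 + 272)) + 1 = 396*((1/34)*(1/16)*271) + 1 = 396*(271/544) + 1 = 26829/136 + 1 = 26965/136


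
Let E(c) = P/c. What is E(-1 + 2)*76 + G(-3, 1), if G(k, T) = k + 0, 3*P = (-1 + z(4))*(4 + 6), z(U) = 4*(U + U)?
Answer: 23551/3 ≈ 7850.3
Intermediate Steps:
z(U) = 8*U (z(U) = 4*(2*U) = 8*U)
P = 310/3 (P = ((-1 + 8*4)*(4 + 6))/3 = ((-1 + 32)*10)/3 = (31*10)/3 = (⅓)*310 = 310/3 ≈ 103.33)
G(k, T) = k
E(c) = 310/(3*c)
E(-1 + 2)*76 + G(-3, 1) = (310/(3*(-1 + 2)))*76 - 3 = ((310/3)/1)*76 - 3 = ((310/3)*1)*76 - 3 = (310/3)*76 - 3 = 23560/3 - 3 = 23551/3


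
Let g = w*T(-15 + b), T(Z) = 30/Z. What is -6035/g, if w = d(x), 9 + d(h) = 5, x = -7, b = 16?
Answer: 1207/24 ≈ 50.292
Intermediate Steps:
d(h) = -4 (d(h) = -9 + 5 = -4)
w = -4
g = -120 (g = -120/(-15 + 16) = -120/1 = -120 ≈ -120.00)
-6035/g = -6035/(-120) = -6035*(-1/120) = 1207/24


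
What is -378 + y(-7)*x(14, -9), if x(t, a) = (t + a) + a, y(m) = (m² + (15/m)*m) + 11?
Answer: -678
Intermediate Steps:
y(m) = 26 + m² (y(m) = (m² + 15) + 11 = (15 + m²) + 11 = 26 + m²)
x(t, a) = t + 2*a (x(t, a) = (a + t) + a = t + 2*a)
-378 + y(-7)*x(14, -9) = -378 + (26 + (-7)²)*(14 + 2*(-9)) = -378 + (26 + 49)*(14 - 18) = -378 + 75*(-4) = -378 - 300 = -678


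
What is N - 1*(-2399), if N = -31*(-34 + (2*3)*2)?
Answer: 3081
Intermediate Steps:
N = 682 (N = -31*(-34 + 6*2) = -31*(-34 + 12) = -31*(-22) = 682)
N - 1*(-2399) = 682 - 1*(-2399) = 682 + 2399 = 3081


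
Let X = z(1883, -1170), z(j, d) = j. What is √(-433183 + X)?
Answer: 10*I*√4313 ≈ 656.73*I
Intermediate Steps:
X = 1883
√(-433183 + X) = √(-433183 + 1883) = √(-431300) = 10*I*√4313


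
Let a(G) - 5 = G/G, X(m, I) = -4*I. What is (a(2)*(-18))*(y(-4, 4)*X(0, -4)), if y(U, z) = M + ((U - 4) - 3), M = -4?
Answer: 25920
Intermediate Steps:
a(G) = 6 (a(G) = 5 + G/G = 5 + 1 = 6)
y(U, z) = -11 + U (y(U, z) = -4 + ((U - 4) - 3) = -4 + ((-4 + U) - 3) = -4 + (-7 + U) = -11 + U)
(a(2)*(-18))*(y(-4, 4)*X(0, -4)) = (6*(-18))*((-11 - 4)*(-4*(-4))) = -(-1620)*16 = -108*(-240) = 25920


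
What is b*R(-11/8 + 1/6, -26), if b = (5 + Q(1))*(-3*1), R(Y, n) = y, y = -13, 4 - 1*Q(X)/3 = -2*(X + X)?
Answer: 1131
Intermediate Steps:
Q(X) = 12 + 12*X (Q(X) = 12 - (-6)*(X + X) = 12 - (-6)*2*X = 12 - (-12)*X = 12 + 12*X)
R(Y, n) = -13
b = -87 (b = (5 + (12 + 12*1))*(-3*1) = (5 + (12 + 12))*(-3) = (5 + 24)*(-3) = 29*(-3) = -87)
b*R(-11/8 + 1/6, -26) = -87*(-13) = 1131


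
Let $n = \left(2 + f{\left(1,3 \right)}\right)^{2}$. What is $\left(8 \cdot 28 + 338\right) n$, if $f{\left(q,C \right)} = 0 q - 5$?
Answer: $5058$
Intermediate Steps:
$f{\left(q,C \right)} = -5$ ($f{\left(q,C \right)} = 0 - 5 = -5$)
$n = 9$ ($n = \left(2 - 5\right)^{2} = \left(-3\right)^{2} = 9$)
$\left(8 \cdot 28 + 338\right) n = \left(8 \cdot 28 + 338\right) 9 = \left(224 + 338\right) 9 = 562 \cdot 9 = 5058$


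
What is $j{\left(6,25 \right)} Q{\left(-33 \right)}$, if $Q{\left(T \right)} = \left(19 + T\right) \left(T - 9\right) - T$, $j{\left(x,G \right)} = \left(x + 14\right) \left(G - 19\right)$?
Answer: $74520$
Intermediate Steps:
$j{\left(x,G \right)} = \left(-19 + G\right) \left(14 + x\right)$ ($j{\left(x,G \right)} = \left(14 + x\right) \left(-19 + G\right) = \left(-19 + G\right) \left(14 + x\right)$)
$Q{\left(T \right)} = - T + \left(-9 + T\right) \left(19 + T\right)$ ($Q{\left(T \right)} = \left(19 + T\right) \left(-9 + T\right) - T = \left(-9 + T\right) \left(19 + T\right) - T = - T + \left(-9 + T\right) \left(19 + T\right)$)
$j{\left(6,25 \right)} Q{\left(-33 \right)} = \left(-266 - 114 + 14 \cdot 25 + 25 \cdot 6\right) \left(-171 + \left(-33\right)^{2} + 9 \left(-33\right)\right) = \left(-266 - 114 + 350 + 150\right) \left(-171 + 1089 - 297\right) = 120 \cdot 621 = 74520$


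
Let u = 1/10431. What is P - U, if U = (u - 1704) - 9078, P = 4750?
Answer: 162014291/10431 ≈ 15532.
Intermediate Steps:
u = 1/10431 ≈ 9.5868e-5
U = -112467041/10431 (U = (1/10431 - 1704) - 9078 = -17774423/10431 - 9078 = -112467041/10431 ≈ -10782.)
P - U = 4750 - 1*(-112467041/10431) = 4750 + 112467041/10431 = 162014291/10431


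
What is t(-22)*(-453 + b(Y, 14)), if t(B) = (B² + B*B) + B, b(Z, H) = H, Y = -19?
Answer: -415294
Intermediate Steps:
t(B) = B + 2*B² (t(B) = (B² + B²) + B = 2*B² + B = B + 2*B²)
t(-22)*(-453 + b(Y, 14)) = (-22*(1 + 2*(-22)))*(-453 + 14) = -22*(1 - 44)*(-439) = -22*(-43)*(-439) = 946*(-439) = -415294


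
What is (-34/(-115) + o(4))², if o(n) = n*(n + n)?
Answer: 13793796/13225 ≈ 1043.0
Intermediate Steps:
o(n) = 2*n² (o(n) = n*(2*n) = 2*n²)
(-34/(-115) + o(4))² = (-34/(-115) + 2*4²)² = (-34*(-1/115) + 2*16)² = (34/115 + 32)² = (3714/115)² = 13793796/13225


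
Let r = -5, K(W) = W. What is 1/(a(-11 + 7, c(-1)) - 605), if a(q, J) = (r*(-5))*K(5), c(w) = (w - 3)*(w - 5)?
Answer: -1/480 ≈ -0.0020833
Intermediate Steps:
c(w) = (-5 + w)*(-3 + w) (c(w) = (-3 + w)*(-5 + w) = (-5 + w)*(-3 + w))
a(q, J) = 125 (a(q, J) = -5*(-5)*5 = 25*5 = 125)
1/(a(-11 + 7, c(-1)) - 605) = 1/(125 - 605) = 1/(-480) = -1/480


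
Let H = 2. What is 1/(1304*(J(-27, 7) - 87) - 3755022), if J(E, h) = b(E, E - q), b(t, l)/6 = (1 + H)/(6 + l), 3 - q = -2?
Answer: -13/50301846 ≈ -2.5844e-7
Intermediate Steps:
q = 5 (q = 3 - 1*(-2) = 3 + 2 = 5)
b(t, l) = 18/(6 + l) (b(t, l) = 6*((1 + 2)/(6 + l)) = 6*(3/(6 + l)) = 18/(6 + l))
J(E, h) = 18/(1 + E) (J(E, h) = 18/(6 + (E - 1*5)) = 18/(6 + (E - 5)) = 18/(6 + (-5 + E)) = 18/(1 + E))
1/(1304*(J(-27, 7) - 87) - 3755022) = 1/(1304*(18/(1 - 27) - 87) - 3755022) = 1/(1304*(18/(-26) - 87) - 3755022) = 1/(1304*(18*(-1/26) - 87) - 3755022) = 1/(1304*(-9/13 - 87) - 3755022) = 1/(1304*(-1140/13) - 3755022) = 1/(-1486560/13 - 3755022) = 1/(-50301846/13) = -13/50301846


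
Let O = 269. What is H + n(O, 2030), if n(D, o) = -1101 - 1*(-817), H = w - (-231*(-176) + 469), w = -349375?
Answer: -390784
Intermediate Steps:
H = -390500 (H = -349375 - (-231*(-176) + 469) = -349375 - (40656 + 469) = -349375 - 1*41125 = -349375 - 41125 = -390500)
n(D, o) = -284 (n(D, o) = -1101 + 817 = -284)
H + n(O, 2030) = -390500 - 284 = -390784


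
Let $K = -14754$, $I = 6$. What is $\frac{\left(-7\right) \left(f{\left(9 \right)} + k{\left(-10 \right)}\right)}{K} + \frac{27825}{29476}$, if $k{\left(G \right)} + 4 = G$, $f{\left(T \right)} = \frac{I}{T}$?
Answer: $\frac{611668435}{652333356} \approx 0.93766$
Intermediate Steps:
$f{\left(T \right)} = \frac{6}{T}$
$k{\left(G \right)} = -4 + G$
$\frac{\left(-7\right) \left(f{\left(9 \right)} + k{\left(-10 \right)}\right)}{K} + \frac{27825}{29476} = \frac{\left(-7\right) \left(\frac{6}{9} - 14\right)}{-14754} + \frac{27825}{29476} = - 7 \left(6 \cdot \frac{1}{9} - 14\right) \left(- \frac{1}{14754}\right) + 27825 \cdot \frac{1}{29476} = - 7 \left(\frac{2}{3} - 14\right) \left(- \frac{1}{14754}\right) + \frac{27825}{29476} = \left(-7\right) \left(- \frac{40}{3}\right) \left(- \frac{1}{14754}\right) + \frac{27825}{29476} = \frac{280}{3} \left(- \frac{1}{14754}\right) + \frac{27825}{29476} = - \frac{140}{22131} + \frac{27825}{29476} = \frac{611668435}{652333356}$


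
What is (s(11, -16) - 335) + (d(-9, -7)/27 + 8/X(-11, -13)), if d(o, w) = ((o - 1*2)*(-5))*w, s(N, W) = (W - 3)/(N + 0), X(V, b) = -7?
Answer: -732077/2079 ≈ -352.13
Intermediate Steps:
s(N, W) = (-3 + W)/N
d(o, w) = w*(10 - 5*o) (d(o, w) = ((o - 2)*(-5))*w = ((-2 + o)*(-5))*w = (10 - 5*o)*w = w*(10 - 5*o))
(s(11, -16) - 335) + (d(-9, -7)/27 + 8/X(-11, -13)) = ((-3 - 16)/11 - 335) + ((5*(-7)*(2 - 1*(-9)))/27 + 8/(-7)) = ((1/11)*(-19) - 335) + ((5*(-7)*(2 + 9))*(1/27) + 8*(-1/7)) = (-19/11 - 335) + ((5*(-7)*11)*(1/27) - 8/7) = -3704/11 + (-385*1/27 - 8/7) = -3704/11 + (-385/27 - 8/7) = -3704/11 - 2911/189 = -732077/2079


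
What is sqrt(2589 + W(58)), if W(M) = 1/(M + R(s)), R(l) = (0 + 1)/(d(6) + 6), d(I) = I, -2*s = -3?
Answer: 3*sqrt(139751985)/697 ≈ 50.882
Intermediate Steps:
s = 3/2 (s = -1/2*(-3) = 3/2 ≈ 1.5000)
R(l) = 1/12 (R(l) = (0 + 1)/(6 + 6) = 1/12)
W(M) = 1/(1/12 + M) (W(M) = 1/(M + 1/12) = 1/(1/12 + M))
sqrt(2589 + W(58)) = sqrt(2589 + 12/(1 + 12*58)) = sqrt(2589 + 12/(1 + 696)) = sqrt(2589 + 12/697) = sqrt(1804545/697) = 3*sqrt(139751985)/697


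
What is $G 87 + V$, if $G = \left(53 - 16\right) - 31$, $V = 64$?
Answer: $586$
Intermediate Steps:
$G = 6$ ($G = 37 - 31 = 6$)
$G 87 + V = 6 \cdot 87 + 64 = 522 + 64 = 586$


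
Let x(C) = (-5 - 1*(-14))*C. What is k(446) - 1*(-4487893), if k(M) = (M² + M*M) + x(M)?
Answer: 4889739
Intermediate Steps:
x(C) = 9*C (x(C) = (-5 + 14)*C = 9*C)
k(M) = 2*M² + 9*M (k(M) = (M² + M*M) + 9*M = (M² + M²) + 9*M = 2*M² + 9*M)
k(446) - 1*(-4487893) = 446*(9 + 2*446) - 1*(-4487893) = 446*(9 + 892) + 4487893 = 446*901 + 4487893 = 401846 + 4487893 = 4889739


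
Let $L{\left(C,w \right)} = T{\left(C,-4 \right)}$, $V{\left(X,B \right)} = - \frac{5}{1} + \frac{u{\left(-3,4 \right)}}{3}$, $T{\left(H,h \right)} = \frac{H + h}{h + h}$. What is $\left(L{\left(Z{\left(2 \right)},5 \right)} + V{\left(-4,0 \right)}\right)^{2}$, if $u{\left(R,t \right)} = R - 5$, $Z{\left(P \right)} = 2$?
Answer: $\frac{7921}{144} \approx 55.007$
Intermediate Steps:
$u{\left(R,t \right)} = -5 + R$ ($u{\left(R,t \right)} = R - 5 = -5 + R$)
$T{\left(H,h \right)} = \frac{H + h}{2 h}$
$V{\left(X,B \right)} = - \frac{23}{3}$ ($V{\left(X,B \right)} = - \frac{5}{1} + \frac{-5 - 3}{3} = \left(-5\right) 1 - \frac{8}{3} = -5 - \frac{8}{3} = - \frac{23}{3}$)
$L{\left(C,w \right)} = \frac{1}{2} - \frac{C}{8}$ ($L{\left(C,w \right)} = \frac{C - 4}{2 \left(-4\right)} = \frac{1}{2} \left(- \frac{1}{4}\right) \left(-4 + C\right) = \frac{1}{2} - \frac{C}{8}$)
$\left(L{\left(Z{\left(2 \right)},5 \right)} + V{\left(-4,0 \right)}\right)^{2} = \left(\left(\frac{1}{2} - \frac{1}{4}\right) - \frac{23}{3}\right)^{2} = \left(\frac{1}{4} - \frac{23}{3}\right)^{2} = \left(- \frac{89}{12}\right)^{2} = \frac{7921}{144}$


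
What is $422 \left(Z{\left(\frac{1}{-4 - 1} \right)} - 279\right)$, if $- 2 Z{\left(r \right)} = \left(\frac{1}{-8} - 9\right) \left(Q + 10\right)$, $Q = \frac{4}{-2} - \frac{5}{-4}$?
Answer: $- \frac{3197705}{32} \approx -99928.0$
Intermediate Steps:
$Q = - \frac{3}{4}$ ($Q = 4 \left(- \frac{1}{2}\right) - - \frac{5}{4} = -2 + \frac{5}{4} = - \frac{3}{4} \approx -0.75$)
$Z{\left(r \right)} = \frac{2701}{64}$ ($Z{\left(r \right)} = - \frac{\left(\frac{1}{-8} - 9\right) \left(- \frac{3}{4} + 10\right)}{2} = - \frac{\left(- \frac{1}{8} - 9\right) \frac{37}{4}}{2} = - \frac{\left(- \frac{73}{8}\right) \frac{37}{4}}{2} = \left(- \frac{1}{2}\right) \left(- \frac{2701}{32}\right) = \frac{2701}{64}$)
$422 \left(Z{\left(\frac{1}{-4 - 1} \right)} - 279\right) = 422 \left(\frac{2701}{64} - 279\right) = 422 \left(- \frac{15155}{64}\right) = - \frac{3197705}{32}$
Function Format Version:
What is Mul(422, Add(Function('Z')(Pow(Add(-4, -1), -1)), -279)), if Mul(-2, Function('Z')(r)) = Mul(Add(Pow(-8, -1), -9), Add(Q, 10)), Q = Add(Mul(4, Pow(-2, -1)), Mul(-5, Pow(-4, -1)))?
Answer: Rational(-3197705, 32) ≈ -99928.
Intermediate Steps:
Q = Rational(-3, 4) (Q = Add(Mul(4, Rational(-1, 2)), Mul(-5, Rational(-1, 4))) = Add(-2, Rational(5, 4)) = Rational(-3, 4) ≈ -0.75000)
Function('Z')(r) = Rational(2701, 64) (Function('Z')(r) = Mul(Rational(-1, 2), Mul(Add(Pow(-8, -1), -9), Add(Rational(-3, 4), 10))) = Mul(Rational(-1, 2), Mul(Add(Rational(-1, 8), -9), Rational(37, 4))) = Mul(Rational(-1, 2), Mul(Rational(-73, 8), Rational(37, 4))) = Mul(Rational(-1, 2), Rational(-2701, 32)) = Rational(2701, 64))
Mul(422, Add(Function('Z')(Pow(Add(-4, -1), -1)), -279)) = Mul(422, Add(Rational(2701, 64), -279)) = Mul(422, Rational(-15155, 64)) = Rational(-3197705, 32)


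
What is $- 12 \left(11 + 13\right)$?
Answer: $-288$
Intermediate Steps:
$- 12 \left(11 + 13\right) = \left(-12\right) 24 = -288$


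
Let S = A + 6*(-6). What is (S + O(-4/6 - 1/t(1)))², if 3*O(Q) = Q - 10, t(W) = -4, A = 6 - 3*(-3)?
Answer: 776161/1296 ≈ 598.89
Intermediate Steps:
A = 15 (A = 6 + 9 = 15)
O(Q) = -10/3 + Q/3 (O(Q) = (Q - 10)/3 = (-10 + Q)/3 = -10/3 + Q/3)
S = -21 (S = 15 + 6*(-6) = 15 - 36 = -21)
(S + O(-4/6 - 1/t(1)))² = (-21 + (-10/3 + (-4/6 - 1/(-4))/3))² = (-21 + (-10/3 + (-4*⅙ - 1*(-¼))/3))² = (-21 + (-10/3 + (-⅔ + ¼)/3))² = (-21 + (-10/3 + (⅓)*(-5/12)))² = (-21 + (-10/3 - 5/36))² = (-21 - 125/36)² = (-881/36)² = 776161/1296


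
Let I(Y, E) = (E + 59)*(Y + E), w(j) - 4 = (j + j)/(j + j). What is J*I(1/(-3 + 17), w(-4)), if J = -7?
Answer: -2272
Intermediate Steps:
w(j) = 5 (w(j) = 4 + (j + j)/(j + j) = 4 + (2*j)/((2*j)) = 4 + (2*j)*(1/(2*j)) = 4 + 1 = 5)
I(Y, E) = (59 + E)*(E + Y)
J*I(1/(-3 + 17), w(-4)) = -7*(5**2 + 59*5 + 59/(-3 + 17) + 5/(-3 + 17)) = -7*(25 + 295 + 59/14 + 5/14) = -7*2272/7 = -2272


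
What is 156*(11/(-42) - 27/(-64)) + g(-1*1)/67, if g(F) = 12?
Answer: 188609/7504 ≈ 25.134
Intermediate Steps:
156*(11/(-42) - 27/(-64)) + g(-1*1)/67 = 156*(11/(-42) - 27/(-64)) + 12/67 = 156*(11*(-1/42) - 27*(-1/64)) + 12*(1/67) = 156*(-11/42 + 27/64) + 12/67 = 156*(215/1344) + 12/67 = 2795/112 + 12/67 = 188609/7504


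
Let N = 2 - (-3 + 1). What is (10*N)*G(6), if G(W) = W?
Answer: 240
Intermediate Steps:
N = 4 (N = 2 - (-2) = 2 - 1*(-2) = 2 + 2 = 4)
(10*N)*G(6) = (10*4)*6 = 40*6 = 240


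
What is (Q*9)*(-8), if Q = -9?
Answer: 648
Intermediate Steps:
(Q*9)*(-8) = -9*9*(-8) = -81*(-8) = 648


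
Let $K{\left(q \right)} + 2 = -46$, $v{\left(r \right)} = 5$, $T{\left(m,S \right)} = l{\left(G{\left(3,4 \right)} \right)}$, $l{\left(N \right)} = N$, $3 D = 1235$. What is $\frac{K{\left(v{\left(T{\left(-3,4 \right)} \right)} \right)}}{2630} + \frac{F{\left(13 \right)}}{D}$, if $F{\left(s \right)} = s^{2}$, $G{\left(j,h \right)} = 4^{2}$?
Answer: $\frac{9801}{24985} \approx 0.39228$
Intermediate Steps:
$G{\left(j,h \right)} = 16$
$D = \frac{1235}{3}$ ($D = \frac{1}{3} \cdot 1235 = \frac{1235}{3} \approx 411.67$)
$T{\left(m,S \right)} = 16$
$K{\left(q \right)} = -48$ ($K{\left(q \right)} = -2 - 46 = -48$)
$\frac{K{\left(v{\left(T{\left(-3,4 \right)} \right)} \right)}}{2630} + \frac{F{\left(13 \right)}}{D} = - \frac{48}{2630} + \frac{13^{2}}{\frac{1235}{3}} = \left(-48\right) \frac{1}{2630} + 169 \cdot \frac{3}{1235} = - \frac{24}{1315} + \frac{39}{95} = \frac{9801}{24985}$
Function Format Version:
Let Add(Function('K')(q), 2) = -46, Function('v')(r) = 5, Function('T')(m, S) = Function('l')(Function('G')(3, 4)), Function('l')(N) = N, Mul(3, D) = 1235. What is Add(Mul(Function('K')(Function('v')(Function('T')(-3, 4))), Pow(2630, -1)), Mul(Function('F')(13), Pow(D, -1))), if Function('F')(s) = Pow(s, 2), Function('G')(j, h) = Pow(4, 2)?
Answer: Rational(9801, 24985) ≈ 0.39228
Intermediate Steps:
Function('G')(j, h) = 16
D = Rational(1235, 3) (D = Mul(Rational(1, 3), 1235) = Rational(1235, 3) ≈ 411.67)
Function('T')(m, S) = 16
Function('K')(q) = -48 (Function('K')(q) = Add(-2, -46) = -48)
Add(Mul(Function('K')(Function('v')(Function('T')(-3, 4))), Pow(2630, -1)), Mul(Function('F')(13), Pow(D, -1))) = Add(Mul(-48, Pow(2630, -1)), Mul(Pow(13, 2), Pow(Rational(1235, 3), -1))) = Add(Mul(-48, Rational(1, 2630)), Mul(169, Rational(3, 1235))) = Add(Rational(-24, 1315), Rational(39, 95)) = Rational(9801, 24985)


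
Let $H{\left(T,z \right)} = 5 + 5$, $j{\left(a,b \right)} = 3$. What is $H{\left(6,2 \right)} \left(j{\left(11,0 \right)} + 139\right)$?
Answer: $1420$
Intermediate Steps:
$H{\left(T,z \right)} = 10$
$H{\left(6,2 \right)} \left(j{\left(11,0 \right)} + 139\right) = 10 \left(3 + 139\right) = 10 \cdot 142 = 1420$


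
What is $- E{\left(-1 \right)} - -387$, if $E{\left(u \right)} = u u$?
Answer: $386$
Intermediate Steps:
$E{\left(u \right)} = u^{2}$
$- E{\left(-1 \right)} - -387 = - \left(-1\right)^{2} - -387 = \left(-1\right) 1 + 387 = -1 + 387 = 386$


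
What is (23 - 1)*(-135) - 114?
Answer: -3084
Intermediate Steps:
(23 - 1)*(-135) - 114 = 22*(-135) - 114 = -2970 - 114 = -3084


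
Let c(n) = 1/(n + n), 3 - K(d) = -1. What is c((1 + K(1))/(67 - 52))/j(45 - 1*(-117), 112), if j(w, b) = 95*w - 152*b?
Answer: -3/3268 ≈ -0.00091799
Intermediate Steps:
K(d) = 4 (K(d) = 3 - 1*(-1) = 3 + 1 = 4)
c(n) = 1/(2*n)
j(w, b) = -152*b + 95*w
c((1 + K(1))/(67 - 52))/j(45 - 1*(-117), 112) = (1/(2*(((1 + 4)/(67 - 52)))))/(-152*112 + 95*(45 - 1*(-117))) = (1/(2*((5/15))))/(-17024 + 95*(45 + 117)) = (1/(2*((5*(1/15)))))/(-17024 + 95*162) = (1/(2*(⅓)))/(-17024 + 15390) = ((½)*3)/(-1634) = (3/2)*(-1/1634) = -3/3268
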